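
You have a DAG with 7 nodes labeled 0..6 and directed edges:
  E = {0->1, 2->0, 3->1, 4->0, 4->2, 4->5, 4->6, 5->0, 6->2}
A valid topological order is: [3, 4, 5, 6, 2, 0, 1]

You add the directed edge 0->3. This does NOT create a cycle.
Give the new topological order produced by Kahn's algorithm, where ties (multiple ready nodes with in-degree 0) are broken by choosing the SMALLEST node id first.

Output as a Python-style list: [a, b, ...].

Answer: [4, 5, 6, 2, 0, 3, 1]

Derivation:
Old toposort: [3, 4, 5, 6, 2, 0, 1]
Added edge: 0->3
Position of 0 (5) > position of 3 (0). Must reorder: 0 must now come before 3.
Run Kahn's algorithm (break ties by smallest node id):
  initial in-degrees: [3, 2, 2, 1, 0, 1, 1]
  ready (indeg=0): [4]
  pop 4: indeg[0]->2; indeg[2]->1; indeg[5]->0; indeg[6]->0 | ready=[5, 6] | order so far=[4]
  pop 5: indeg[0]->1 | ready=[6] | order so far=[4, 5]
  pop 6: indeg[2]->0 | ready=[2] | order so far=[4, 5, 6]
  pop 2: indeg[0]->0 | ready=[0] | order so far=[4, 5, 6, 2]
  pop 0: indeg[1]->1; indeg[3]->0 | ready=[3] | order so far=[4, 5, 6, 2, 0]
  pop 3: indeg[1]->0 | ready=[1] | order so far=[4, 5, 6, 2, 0, 3]
  pop 1: no out-edges | ready=[] | order so far=[4, 5, 6, 2, 0, 3, 1]
  Result: [4, 5, 6, 2, 0, 3, 1]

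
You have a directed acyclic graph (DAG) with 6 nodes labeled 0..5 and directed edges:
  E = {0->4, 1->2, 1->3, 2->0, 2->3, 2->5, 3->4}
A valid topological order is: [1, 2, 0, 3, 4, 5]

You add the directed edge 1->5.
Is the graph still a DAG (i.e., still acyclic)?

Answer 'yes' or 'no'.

Given toposort: [1, 2, 0, 3, 4, 5]
Position of 1: index 0; position of 5: index 5
New edge 1->5: forward
Forward edge: respects the existing order. Still a DAG, same toposort still valid.
Still a DAG? yes

Answer: yes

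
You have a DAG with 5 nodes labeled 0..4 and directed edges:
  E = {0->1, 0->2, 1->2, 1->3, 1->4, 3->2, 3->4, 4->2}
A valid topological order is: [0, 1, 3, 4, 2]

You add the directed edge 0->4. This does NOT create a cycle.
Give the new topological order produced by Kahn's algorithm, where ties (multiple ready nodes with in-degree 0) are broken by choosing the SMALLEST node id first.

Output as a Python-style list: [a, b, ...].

Old toposort: [0, 1, 3, 4, 2]
Added edge: 0->4
Position of 0 (0) < position of 4 (3). Old order still valid.
Run Kahn's algorithm (break ties by smallest node id):
  initial in-degrees: [0, 1, 4, 1, 3]
  ready (indeg=0): [0]
  pop 0: indeg[1]->0; indeg[2]->3; indeg[4]->2 | ready=[1] | order so far=[0]
  pop 1: indeg[2]->2; indeg[3]->0; indeg[4]->1 | ready=[3] | order so far=[0, 1]
  pop 3: indeg[2]->1; indeg[4]->0 | ready=[4] | order so far=[0, 1, 3]
  pop 4: indeg[2]->0 | ready=[2] | order so far=[0, 1, 3, 4]
  pop 2: no out-edges | ready=[] | order so far=[0, 1, 3, 4, 2]
  Result: [0, 1, 3, 4, 2]

Answer: [0, 1, 3, 4, 2]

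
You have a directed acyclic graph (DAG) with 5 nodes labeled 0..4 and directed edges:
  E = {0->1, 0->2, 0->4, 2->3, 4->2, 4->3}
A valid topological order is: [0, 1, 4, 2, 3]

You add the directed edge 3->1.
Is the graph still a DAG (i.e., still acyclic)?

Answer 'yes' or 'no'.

Given toposort: [0, 1, 4, 2, 3]
Position of 3: index 4; position of 1: index 1
New edge 3->1: backward (u after v in old order)
Backward edge: old toposort is now invalid. Check if this creates a cycle.
Does 1 already reach 3? Reachable from 1: [1]. NO -> still a DAG (reorder needed).
Still a DAG? yes

Answer: yes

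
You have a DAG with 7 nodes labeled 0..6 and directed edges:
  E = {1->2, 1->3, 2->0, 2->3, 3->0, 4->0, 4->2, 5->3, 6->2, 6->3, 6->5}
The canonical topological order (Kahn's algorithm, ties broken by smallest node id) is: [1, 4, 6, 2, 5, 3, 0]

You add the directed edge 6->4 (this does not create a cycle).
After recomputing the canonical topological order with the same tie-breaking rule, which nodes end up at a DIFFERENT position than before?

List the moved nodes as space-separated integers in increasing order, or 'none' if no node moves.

Old toposort: [1, 4, 6, 2, 5, 3, 0]
Added edge 6->4
Recompute Kahn (smallest-id tiebreak):
  initial in-degrees: [3, 0, 3, 4, 1, 1, 0]
  ready (indeg=0): [1, 6]
  pop 1: indeg[2]->2; indeg[3]->3 | ready=[6] | order so far=[1]
  pop 6: indeg[2]->1; indeg[3]->2; indeg[4]->0; indeg[5]->0 | ready=[4, 5] | order so far=[1, 6]
  pop 4: indeg[0]->2; indeg[2]->0 | ready=[2, 5] | order so far=[1, 6, 4]
  pop 2: indeg[0]->1; indeg[3]->1 | ready=[5] | order so far=[1, 6, 4, 2]
  pop 5: indeg[3]->0 | ready=[3] | order so far=[1, 6, 4, 2, 5]
  pop 3: indeg[0]->0 | ready=[0] | order so far=[1, 6, 4, 2, 5, 3]
  pop 0: no out-edges | ready=[] | order so far=[1, 6, 4, 2, 5, 3, 0]
New canonical toposort: [1, 6, 4, 2, 5, 3, 0]
Compare positions:
  Node 0: index 6 -> 6 (same)
  Node 1: index 0 -> 0 (same)
  Node 2: index 3 -> 3 (same)
  Node 3: index 5 -> 5 (same)
  Node 4: index 1 -> 2 (moved)
  Node 5: index 4 -> 4 (same)
  Node 6: index 2 -> 1 (moved)
Nodes that changed position: 4 6

Answer: 4 6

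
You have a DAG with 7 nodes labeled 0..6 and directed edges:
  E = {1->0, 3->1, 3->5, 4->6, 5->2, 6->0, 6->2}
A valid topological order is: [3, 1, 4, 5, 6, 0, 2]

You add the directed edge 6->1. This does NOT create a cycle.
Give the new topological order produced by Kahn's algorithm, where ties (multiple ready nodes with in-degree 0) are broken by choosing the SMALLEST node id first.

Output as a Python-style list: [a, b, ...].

Answer: [3, 4, 5, 6, 1, 0, 2]

Derivation:
Old toposort: [3, 1, 4, 5, 6, 0, 2]
Added edge: 6->1
Position of 6 (4) > position of 1 (1). Must reorder: 6 must now come before 1.
Run Kahn's algorithm (break ties by smallest node id):
  initial in-degrees: [2, 2, 2, 0, 0, 1, 1]
  ready (indeg=0): [3, 4]
  pop 3: indeg[1]->1; indeg[5]->0 | ready=[4, 5] | order so far=[3]
  pop 4: indeg[6]->0 | ready=[5, 6] | order so far=[3, 4]
  pop 5: indeg[2]->1 | ready=[6] | order so far=[3, 4, 5]
  pop 6: indeg[0]->1; indeg[1]->0; indeg[2]->0 | ready=[1, 2] | order so far=[3, 4, 5, 6]
  pop 1: indeg[0]->0 | ready=[0, 2] | order so far=[3, 4, 5, 6, 1]
  pop 0: no out-edges | ready=[2] | order so far=[3, 4, 5, 6, 1, 0]
  pop 2: no out-edges | ready=[] | order so far=[3, 4, 5, 6, 1, 0, 2]
  Result: [3, 4, 5, 6, 1, 0, 2]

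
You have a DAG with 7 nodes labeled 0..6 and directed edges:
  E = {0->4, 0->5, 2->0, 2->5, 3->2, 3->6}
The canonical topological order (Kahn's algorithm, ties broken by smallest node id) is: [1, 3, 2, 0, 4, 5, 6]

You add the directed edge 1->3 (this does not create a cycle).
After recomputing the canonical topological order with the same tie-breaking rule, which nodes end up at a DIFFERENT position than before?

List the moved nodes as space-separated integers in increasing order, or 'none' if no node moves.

Old toposort: [1, 3, 2, 0, 4, 5, 6]
Added edge 1->3
Recompute Kahn (smallest-id tiebreak):
  initial in-degrees: [1, 0, 1, 1, 1, 2, 1]
  ready (indeg=0): [1]
  pop 1: indeg[3]->0 | ready=[3] | order so far=[1]
  pop 3: indeg[2]->0; indeg[6]->0 | ready=[2, 6] | order so far=[1, 3]
  pop 2: indeg[0]->0; indeg[5]->1 | ready=[0, 6] | order so far=[1, 3, 2]
  pop 0: indeg[4]->0; indeg[5]->0 | ready=[4, 5, 6] | order so far=[1, 3, 2, 0]
  pop 4: no out-edges | ready=[5, 6] | order so far=[1, 3, 2, 0, 4]
  pop 5: no out-edges | ready=[6] | order so far=[1, 3, 2, 0, 4, 5]
  pop 6: no out-edges | ready=[] | order so far=[1, 3, 2, 0, 4, 5, 6]
New canonical toposort: [1, 3, 2, 0, 4, 5, 6]
Compare positions:
  Node 0: index 3 -> 3 (same)
  Node 1: index 0 -> 0 (same)
  Node 2: index 2 -> 2 (same)
  Node 3: index 1 -> 1 (same)
  Node 4: index 4 -> 4 (same)
  Node 5: index 5 -> 5 (same)
  Node 6: index 6 -> 6 (same)
Nodes that changed position: none

Answer: none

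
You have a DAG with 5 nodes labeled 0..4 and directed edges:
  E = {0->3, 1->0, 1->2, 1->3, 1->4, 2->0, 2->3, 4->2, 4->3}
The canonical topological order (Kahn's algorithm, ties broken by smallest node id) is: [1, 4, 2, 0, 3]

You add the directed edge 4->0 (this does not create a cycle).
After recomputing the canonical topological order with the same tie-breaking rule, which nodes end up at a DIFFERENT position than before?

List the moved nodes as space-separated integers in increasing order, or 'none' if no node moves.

Old toposort: [1, 4, 2, 0, 3]
Added edge 4->0
Recompute Kahn (smallest-id tiebreak):
  initial in-degrees: [3, 0, 2, 4, 1]
  ready (indeg=0): [1]
  pop 1: indeg[0]->2; indeg[2]->1; indeg[3]->3; indeg[4]->0 | ready=[4] | order so far=[1]
  pop 4: indeg[0]->1; indeg[2]->0; indeg[3]->2 | ready=[2] | order so far=[1, 4]
  pop 2: indeg[0]->0; indeg[3]->1 | ready=[0] | order so far=[1, 4, 2]
  pop 0: indeg[3]->0 | ready=[3] | order so far=[1, 4, 2, 0]
  pop 3: no out-edges | ready=[] | order so far=[1, 4, 2, 0, 3]
New canonical toposort: [1, 4, 2, 0, 3]
Compare positions:
  Node 0: index 3 -> 3 (same)
  Node 1: index 0 -> 0 (same)
  Node 2: index 2 -> 2 (same)
  Node 3: index 4 -> 4 (same)
  Node 4: index 1 -> 1 (same)
Nodes that changed position: none

Answer: none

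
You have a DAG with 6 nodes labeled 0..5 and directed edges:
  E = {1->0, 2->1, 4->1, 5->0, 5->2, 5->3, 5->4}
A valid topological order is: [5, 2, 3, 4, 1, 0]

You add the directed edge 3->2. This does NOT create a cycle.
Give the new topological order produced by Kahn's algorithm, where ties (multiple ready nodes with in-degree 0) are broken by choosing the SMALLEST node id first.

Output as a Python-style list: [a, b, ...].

Old toposort: [5, 2, 3, 4, 1, 0]
Added edge: 3->2
Position of 3 (2) > position of 2 (1). Must reorder: 3 must now come before 2.
Run Kahn's algorithm (break ties by smallest node id):
  initial in-degrees: [2, 2, 2, 1, 1, 0]
  ready (indeg=0): [5]
  pop 5: indeg[0]->1; indeg[2]->1; indeg[3]->0; indeg[4]->0 | ready=[3, 4] | order so far=[5]
  pop 3: indeg[2]->0 | ready=[2, 4] | order so far=[5, 3]
  pop 2: indeg[1]->1 | ready=[4] | order so far=[5, 3, 2]
  pop 4: indeg[1]->0 | ready=[1] | order so far=[5, 3, 2, 4]
  pop 1: indeg[0]->0 | ready=[0] | order so far=[5, 3, 2, 4, 1]
  pop 0: no out-edges | ready=[] | order so far=[5, 3, 2, 4, 1, 0]
  Result: [5, 3, 2, 4, 1, 0]

Answer: [5, 3, 2, 4, 1, 0]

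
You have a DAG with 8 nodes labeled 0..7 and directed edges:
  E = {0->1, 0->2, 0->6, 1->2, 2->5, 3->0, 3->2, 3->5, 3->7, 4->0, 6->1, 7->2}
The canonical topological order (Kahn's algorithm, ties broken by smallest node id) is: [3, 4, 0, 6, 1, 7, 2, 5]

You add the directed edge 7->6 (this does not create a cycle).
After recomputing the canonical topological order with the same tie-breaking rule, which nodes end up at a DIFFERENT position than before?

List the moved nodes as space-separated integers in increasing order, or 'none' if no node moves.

Old toposort: [3, 4, 0, 6, 1, 7, 2, 5]
Added edge 7->6
Recompute Kahn (smallest-id tiebreak):
  initial in-degrees: [2, 2, 4, 0, 0, 2, 2, 1]
  ready (indeg=0): [3, 4]
  pop 3: indeg[0]->1; indeg[2]->3; indeg[5]->1; indeg[7]->0 | ready=[4, 7] | order so far=[3]
  pop 4: indeg[0]->0 | ready=[0, 7] | order so far=[3, 4]
  pop 0: indeg[1]->1; indeg[2]->2; indeg[6]->1 | ready=[7] | order so far=[3, 4, 0]
  pop 7: indeg[2]->1; indeg[6]->0 | ready=[6] | order so far=[3, 4, 0, 7]
  pop 6: indeg[1]->0 | ready=[1] | order so far=[3, 4, 0, 7, 6]
  pop 1: indeg[2]->0 | ready=[2] | order so far=[3, 4, 0, 7, 6, 1]
  pop 2: indeg[5]->0 | ready=[5] | order so far=[3, 4, 0, 7, 6, 1, 2]
  pop 5: no out-edges | ready=[] | order so far=[3, 4, 0, 7, 6, 1, 2, 5]
New canonical toposort: [3, 4, 0, 7, 6, 1, 2, 5]
Compare positions:
  Node 0: index 2 -> 2 (same)
  Node 1: index 4 -> 5 (moved)
  Node 2: index 6 -> 6 (same)
  Node 3: index 0 -> 0 (same)
  Node 4: index 1 -> 1 (same)
  Node 5: index 7 -> 7 (same)
  Node 6: index 3 -> 4 (moved)
  Node 7: index 5 -> 3 (moved)
Nodes that changed position: 1 6 7

Answer: 1 6 7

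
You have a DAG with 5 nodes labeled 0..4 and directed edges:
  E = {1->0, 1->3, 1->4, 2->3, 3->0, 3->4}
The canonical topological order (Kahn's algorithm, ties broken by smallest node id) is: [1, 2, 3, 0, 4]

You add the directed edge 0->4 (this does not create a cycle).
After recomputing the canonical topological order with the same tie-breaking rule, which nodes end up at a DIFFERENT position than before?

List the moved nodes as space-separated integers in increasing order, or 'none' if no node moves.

Old toposort: [1, 2, 3, 0, 4]
Added edge 0->4
Recompute Kahn (smallest-id tiebreak):
  initial in-degrees: [2, 0, 0, 2, 3]
  ready (indeg=0): [1, 2]
  pop 1: indeg[0]->1; indeg[3]->1; indeg[4]->2 | ready=[2] | order so far=[1]
  pop 2: indeg[3]->0 | ready=[3] | order so far=[1, 2]
  pop 3: indeg[0]->0; indeg[4]->1 | ready=[0] | order so far=[1, 2, 3]
  pop 0: indeg[4]->0 | ready=[4] | order so far=[1, 2, 3, 0]
  pop 4: no out-edges | ready=[] | order so far=[1, 2, 3, 0, 4]
New canonical toposort: [1, 2, 3, 0, 4]
Compare positions:
  Node 0: index 3 -> 3 (same)
  Node 1: index 0 -> 0 (same)
  Node 2: index 1 -> 1 (same)
  Node 3: index 2 -> 2 (same)
  Node 4: index 4 -> 4 (same)
Nodes that changed position: none

Answer: none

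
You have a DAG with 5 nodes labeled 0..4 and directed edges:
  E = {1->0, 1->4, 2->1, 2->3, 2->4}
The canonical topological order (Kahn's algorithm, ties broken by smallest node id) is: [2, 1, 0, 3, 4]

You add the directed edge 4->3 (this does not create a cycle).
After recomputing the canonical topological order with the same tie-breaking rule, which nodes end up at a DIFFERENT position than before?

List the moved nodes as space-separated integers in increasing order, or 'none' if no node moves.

Old toposort: [2, 1, 0, 3, 4]
Added edge 4->3
Recompute Kahn (smallest-id tiebreak):
  initial in-degrees: [1, 1, 0, 2, 2]
  ready (indeg=0): [2]
  pop 2: indeg[1]->0; indeg[3]->1; indeg[4]->1 | ready=[1] | order so far=[2]
  pop 1: indeg[0]->0; indeg[4]->0 | ready=[0, 4] | order so far=[2, 1]
  pop 0: no out-edges | ready=[4] | order so far=[2, 1, 0]
  pop 4: indeg[3]->0 | ready=[3] | order so far=[2, 1, 0, 4]
  pop 3: no out-edges | ready=[] | order so far=[2, 1, 0, 4, 3]
New canonical toposort: [2, 1, 0, 4, 3]
Compare positions:
  Node 0: index 2 -> 2 (same)
  Node 1: index 1 -> 1 (same)
  Node 2: index 0 -> 0 (same)
  Node 3: index 3 -> 4 (moved)
  Node 4: index 4 -> 3 (moved)
Nodes that changed position: 3 4

Answer: 3 4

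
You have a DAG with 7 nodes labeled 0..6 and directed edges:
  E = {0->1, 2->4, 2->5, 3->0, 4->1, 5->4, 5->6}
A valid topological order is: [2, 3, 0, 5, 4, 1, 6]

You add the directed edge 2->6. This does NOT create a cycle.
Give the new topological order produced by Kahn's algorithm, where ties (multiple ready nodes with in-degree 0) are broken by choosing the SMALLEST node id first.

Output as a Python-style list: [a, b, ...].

Old toposort: [2, 3, 0, 5, 4, 1, 6]
Added edge: 2->6
Position of 2 (0) < position of 6 (6). Old order still valid.
Run Kahn's algorithm (break ties by smallest node id):
  initial in-degrees: [1, 2, 0, 0, 2, 1, 2]
  ready (indeg=0): [2, 3]
  pop 2: indeg[4]->1; indeg[5]->0; indeg[6]->1 | ready=[3, 5] | order so far=[2]
  pop 3: indeg[0]->0 | ready=[0, 5] | order so far=[2, 3]
  pop 0: indeg[1]->1 | ready=[5] | order so far=[2, 3, 0]
  pop 5: indeg[4]->0; indeg[6]->0 | ready=[4, 6] | order so far=[2, 3, 0, 5]
  pop 4: indeg[1]->0 | ready=[1, 6] | order so far=[2, 3, 0, 5, 4]
  pop 1: no out-edges | ready=[6] | order so far=[2, 3, 0, 5, 4, 1]
  pop 6: no out-edges | ready=[] | order so far=[2, 3, 0, 5, 4, 1, 6]
  Result: [2, 3, 0, 5, 4, 1, 6]

Answer: [2, 3, 0, 5, 4, 1, 6]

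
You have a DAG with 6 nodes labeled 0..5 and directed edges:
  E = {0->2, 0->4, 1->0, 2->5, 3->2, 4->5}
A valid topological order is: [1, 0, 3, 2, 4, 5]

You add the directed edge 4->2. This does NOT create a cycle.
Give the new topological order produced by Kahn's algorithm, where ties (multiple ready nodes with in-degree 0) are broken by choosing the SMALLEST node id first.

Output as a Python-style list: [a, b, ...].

Old toposort: [1, 0, 3, 2, 4, 5]
Added edge: 4->2
Position of 4 (4) > position of 2 (3). Must reorder: 4 must now come before 2.
Run Kahn's algorithm (break ties by smallest node id):
  initial in-degrees: [1, 0, 3, 0, 1, 2]
  ready (indeg=0): [1, 3]
  pop 1: indeg[0]->0 | ready=[0, 3] | order so far=[1]
  pop 0: indeg[2]->2; indeg[4]->0 | ready=[3, 4] | order so far=[1, 0]
  pop 3: indeg[2]->1 | ready=[4] | order so far=[1, 0, 3]
  pop 4: indeg[2]->0; indeg[5]->1 | ready=[2] | order so far=[1, 0, 3, 4]
  pop 2: indeg[5]->0 | ready=[5] | order so far=[1, 0, 3, 4, 2]
  pop 5: no out-edges | ready=[] | order so far=[1, 0, 3, 4, 2, 5]
  Result: [1, 0, 3, 4, 2, 5]

Answer: [1, 0, 3, 4, 2, 5]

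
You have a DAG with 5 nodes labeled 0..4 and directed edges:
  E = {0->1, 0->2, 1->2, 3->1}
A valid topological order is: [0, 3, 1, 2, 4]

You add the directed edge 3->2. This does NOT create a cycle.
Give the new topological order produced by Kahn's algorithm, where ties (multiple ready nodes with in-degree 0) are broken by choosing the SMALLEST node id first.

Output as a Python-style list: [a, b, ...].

Answer: [0, 3, 1, 2, 4]

Derivation:
Old toposort: [0, 3, 1, 2, 4]
Added edge: 3->2
Position of 3 (1) < position of 2 (3). Old order still valid.
Run Kahn's algorithm (break ties by smallest node id):
  initial in-degrees: [0, 2, 3, 0, 0]
  ready (indeg=0): [0, 3, 4]
  pop 0: indeg[1]->1; indeg[2]->2 | ready=[3, 4] | order so far=[0]
  pop 3: indeg[1]->0; indeg[2]->1 | ready=[1, 4] | order so far=[0, 3]
  pop 1: indeg[2]->0 | ready=[2, 4] | order so far=[0, 3, 1]
  pop 2: no out-edges | ready=[4] | order so far=[0, 3, 1, 2]
  pop 4: no out-edges | ready=[] | order so far=[0, 3, 1, 2, 4]
  Result: [0, 3, 1, 2, 4]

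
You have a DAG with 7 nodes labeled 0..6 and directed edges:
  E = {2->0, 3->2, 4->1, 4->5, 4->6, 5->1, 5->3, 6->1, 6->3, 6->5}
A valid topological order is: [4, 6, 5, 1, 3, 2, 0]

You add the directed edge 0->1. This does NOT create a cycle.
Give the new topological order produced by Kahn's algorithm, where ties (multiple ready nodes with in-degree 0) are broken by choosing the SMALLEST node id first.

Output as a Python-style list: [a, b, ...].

Old toposort: [4, 6, 5, 1, 3, 2, 0]
Added edge: 0->1
Position of 0 (6) > position of 1 (3). Must reorder: 0 must now come before 1.
Run Kahn's algorithm (break ties by smallest node id):
  initial in-degrees: [1, 4, 1, 2, 0, 2, 1]
  ready (indeg=0): [4]
  pop 4: indeg[1]->3; indeg[5]->1; indeg[6]->0 | ready=[6] | order so far=[4]
  pop 6: indeg[1]->2; indeg[3]->1; indeg[5]->0 | ready=[5] | order so far=[4, 6]
  pop 5: indeg[1]->1; indeg[3]->0 | ready=[3] | order so far=[4, 6, 5]
  pop 3: indeg[2]->0 | ready=[2] | order so far=[4, 6, 5, 3]
  pop 2: indeg[0]->0 | ready=[0] | order so far=[4, 6, 5, 3, 2]
  pop 0: indeg[1]->0 | ready=[1] | order so far=[4, 6, 5, 3, 2, 0]
  pop 1: no out-edges | ready=[] | order so far=[4, 6, 5, 3, 2, 0, 1]
  Result: [4, 6, 5, 3, 2, 0, 1]

Answer: [4, 6, 5, 3, 2, 0, 1]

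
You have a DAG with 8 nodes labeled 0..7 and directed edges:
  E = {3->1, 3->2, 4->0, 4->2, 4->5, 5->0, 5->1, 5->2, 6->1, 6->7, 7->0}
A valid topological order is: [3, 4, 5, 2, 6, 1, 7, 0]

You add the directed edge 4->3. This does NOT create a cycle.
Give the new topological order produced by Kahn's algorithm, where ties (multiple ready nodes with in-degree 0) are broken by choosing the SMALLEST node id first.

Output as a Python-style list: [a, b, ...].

Old toposort: [3, 4, 5, 2, 6, 1, 7, 0]
Added edge: 4->3
Position of 4 (1) > position of 3 (0). Must reorder: 4 must now come before 3.
Run Kahn's algorithm (break ties by smallest node id):
  initial in-degrees: [3, 3, 3, 1, 0, 1, 0, 1]
  ready (indeg=0): [4, 6]
  pop 4: indeg[0]->2; indeg[2]->2; indeg[3]->0; indeg[5]->0 | ready=[3, 5, 6] | order so far=[4]
  pop 3: indeg[1]->2; indeg[2]->1 | ready=[5, 6] | order so far=[4, 3]
  pop 5: indeg[0]->1; indeg[1]->1; indeg[2]->0 | ready=[2, 6] | order so far=[4, 3, 5]
  pop 2: no out-edges | ready=[6] | order so far=[4, 3, 5, 2]
  pop 6: indeg[1]->0; indeg[7]->0 | ready=[1, 7] | order so far=[4, 3, 5, 2, 6]
  pop 1: no out-edges | ready=[7] | order so far=[4, 3, 5, 2, 6, 1]
  pop 7: indeg[0]->0 | ready=[0] | order so far=[4, 3, 5, 2, 6, 1, 7]
  pop 0: no out-edges | ready=[] | order so far=[4, 3, 5, 2, 6, 1, 7, 0]
  Result: [4, 3, 5, 2, 6, 1, 7, 0]

Answer: [4, 3, 5, 2, 6, 1, 7, 0]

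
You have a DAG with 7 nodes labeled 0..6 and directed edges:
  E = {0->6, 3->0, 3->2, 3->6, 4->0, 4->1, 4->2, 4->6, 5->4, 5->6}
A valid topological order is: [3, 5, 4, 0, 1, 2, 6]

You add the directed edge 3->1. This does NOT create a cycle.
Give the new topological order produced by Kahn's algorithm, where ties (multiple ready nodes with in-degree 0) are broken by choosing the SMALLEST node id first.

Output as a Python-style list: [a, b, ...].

Answer: [3, 5, 4, 0, 1, 2, 6]

Derivation:
Old toposort: [3, 5, 4, 0, 1, 2, 6]
Added edge: 3->1
Position of 3 (0) < position of 1 (4). Old order still valid.
Run Kahn's algorithm (break ties by smallest node id):
  initial in-degrees: [2, 2, 2, 0, 1, 0, 4]
  ready (indeg=0): [3, 5]
  pop 3: indeg[0]->1; indeg[1]->1; indeg[2]->1; indeg[6]->3 | ready=[5] | order so far=[3]
  pop 5: indeg[4]->0; indeg[6]->2 | ready=[4] | order so far=[3, 5]
  pop 4: indeg[0]->0; indeg[1]->0; indeg[2]->0; indeg[6]->1 | ready=[0, 1, 2] | order so far=[3, 5, 4]
  pop 0: indeg[6]->0 | ready=[1, 2, 6] | order so far=[3, 5, 4, 0]
  pop 1: no out-edges | ready=[2, 6] | order so far=[3, 5, 4, 0, 1]
  pop 2: no out-edges | ready=[6] | order so far=[3, 5, 4, 0, 1, 2]
  pop 6: no out-edges | ready=[] | order so far=[3, 5, 4, 0, 1, 2, 6]
  Result: [3, 5, 4, 0, 1, 2, 6]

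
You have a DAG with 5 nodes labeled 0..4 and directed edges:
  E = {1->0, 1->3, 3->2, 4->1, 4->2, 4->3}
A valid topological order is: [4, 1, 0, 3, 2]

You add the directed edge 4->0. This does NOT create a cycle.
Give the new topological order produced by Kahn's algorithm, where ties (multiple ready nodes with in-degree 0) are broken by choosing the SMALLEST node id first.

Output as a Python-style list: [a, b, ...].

Answer: [4, 1, 0, 3, 2]

Derivation:
Old toposort: [4, 1, 0, 3, 2]
Added edge: 4->0
Position of 4 (0) < position of 0 (2). Old order still valid.
Run Kahn's algorithm (break ties by smallest node id):
  initial in-degrees: [2, 1, 2, 2, 0]
  ready (indeg=0): [4]
  pop 4: indeg[0]->1; indeg[1]->0; indeg[2]->1; indeg[3]->1 | ready=[1] | order so far=[4]
  pop 1: indeg[0]->0; indeg[3]->0 | ready=[0, 3] | order so far=[4, 1]
  pop 0: no out-edges | ready=[3] | order so far=[4, 1, 0]
  pop 3: indeg[2]->0 | ready=[2] | order so far=[4, 1, 0, 3]
  pop 2: no out-edges | ready=[] | order so far=[4, 1, 0, 3, 2]
  Result: [4, 1, 0, 3, 2]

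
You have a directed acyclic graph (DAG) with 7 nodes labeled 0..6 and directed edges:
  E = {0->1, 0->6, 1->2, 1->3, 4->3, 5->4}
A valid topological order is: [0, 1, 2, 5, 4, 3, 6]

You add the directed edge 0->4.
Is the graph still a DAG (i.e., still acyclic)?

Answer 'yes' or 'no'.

Answer: yes

Derivation:
Given toposort: [0, 1, 2, 5, 4, 3, 6]
Position of 0: index 0; position of 4: index 4
New edge 0->4: forward
Forward edge: respects the existing order. Still a DAG, same toposort still valid.
Still a DAG? yes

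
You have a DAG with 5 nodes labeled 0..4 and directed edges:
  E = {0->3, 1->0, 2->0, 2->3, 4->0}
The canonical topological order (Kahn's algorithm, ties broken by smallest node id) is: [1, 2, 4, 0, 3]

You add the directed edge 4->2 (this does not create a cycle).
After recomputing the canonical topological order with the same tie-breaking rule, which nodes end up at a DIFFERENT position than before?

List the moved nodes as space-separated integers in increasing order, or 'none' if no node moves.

Answer: 2 4

Derivation:
Old toposort: [1, 2, 4, 0, 3]
Added edge 4->2
Recompute Kahn (smallest-id tiebreak):
  initial in-degrees: [3, 0, 1, 2, 0]
  ready (indeg=0): [1, 4]
  pop 1: indeg[0]->2 | ready=[4] | order so far=[1]
  pop 4: indeg[0]->1; indeg[2]->0 | ready=[2] | order so far=[1, 4]
  pop 2: indeg[0]->0; indeg[3]->1 | ready=[0] | order so far=[1, 4, 2]
  pop 0: indeg[3]->0 | ready=[3] | order so far=[1, 4, 2, 0]
  pop 3: no out-edges | ready=[] | order so far=[1, 4, 2, 0, 3]
New canonical toposort: [1, 4, 2, 0, 3]
Compare positions:
  Node 0: index 3 -> 3 (same)
  Node 1: index 0 -> 0 (same)
  Node 2: index 1 -> 2 (moved)
  Node 3: index 4 -> 4 (same)
  Node 4: index 2 -> 1 (moved)
Nodes that changed position: 2 4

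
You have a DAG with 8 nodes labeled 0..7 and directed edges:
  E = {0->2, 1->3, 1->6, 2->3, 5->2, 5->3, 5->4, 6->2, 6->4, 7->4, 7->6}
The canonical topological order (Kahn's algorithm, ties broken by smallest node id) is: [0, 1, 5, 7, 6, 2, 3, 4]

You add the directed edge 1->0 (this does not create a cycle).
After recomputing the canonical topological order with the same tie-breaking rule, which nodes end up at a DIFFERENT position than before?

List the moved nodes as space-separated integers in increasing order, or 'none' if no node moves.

Answer: 0 1

Derivation:
Old toposort: [0, 1, 5, 7, 6, 2, 3, 4]
Added edge 1->0
Recompute Kahn (smallest-id tiebreak):
  initial in-degrees: [1, 0, 3, 3, 3, 0, 2, 0]
  ready (indeg=0): [1, 5, 7]
  pop 1: indeg[0]->0; indeg[3]->2; indeg[6]->1 | ready=[0, 5, 7] | order so far=[1]
  pop 0: indeg[2]->2 | ready=[5, 7] | order so far=[1, 0]
  pop 5: indeg[2]->1; indeg[3]->1; indeg[4]->2 | ready=[7] | order so far=[1, 0, 5]
  pop 7: indeg[4]->1; indeg[6]->0 | ready=[6] | order so far=[1, 0, 5, 7]
  pop 6: indeg[2]->0; indeg[4]->0 | ready=[2, 4] | order so far=[1, 0, 5, 7, 6]
  pop 2: indeg[3]->0 | ready=[3, 4] | order so far=[1, 0, 5, 7, 6, 2]
  pop 3: no out-edges | ready=[4] | order so far=[1, 0, 5, 7, 6, 2, 3]
  pop 4: no out-edges | ready=[] | order so far=[1, 0, 5, 7, 6, 2, 3, 4]
New canonical toposort: [1, 0, 5, 7, 6, 2, 3, 4]
Compare positions:
  Node 0: index 0 -> 1 (moved)
  Node 1: index 1 -> 0 (moved)
  Node 2: index 5 -> 5 (same)
  Node 3: index 6 -> 6 (same)
  Node 4: index 7 -> 7 (same)
  Node 5: index 2 -> 2 (same)
  Node 6: index 4 -> 4 (same)
  Node 7: index 3 -> 3 (same)
Nodes that changed position: 0 1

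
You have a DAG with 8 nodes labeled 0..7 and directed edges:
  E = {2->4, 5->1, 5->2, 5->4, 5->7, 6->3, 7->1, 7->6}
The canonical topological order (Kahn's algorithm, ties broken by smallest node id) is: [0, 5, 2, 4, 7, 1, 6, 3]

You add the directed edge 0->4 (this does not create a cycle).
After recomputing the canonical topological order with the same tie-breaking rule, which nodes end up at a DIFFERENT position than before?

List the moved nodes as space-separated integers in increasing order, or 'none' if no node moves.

Answer: none

Derivation:
Old toposort: [0, 5, 2, 4, 7, 1, 6, 3]
Added edge 0->4
Recompute Kahn (smallest-id tiebreak):
  initial in-degrees: [0, 2, 1, 1, 3, 0, 1, 1]
  ready (indeg=0): [0, 5]
  pop 0: indeg[4]->2 | ready=[5] | order so far=[0]
  pop 5: indeg[1]->1; indeg[2]->0; indeg[4]->1; indeg[7]->0 | ready=[2, 7] | order so far=[0, 5]
  pop 2: indeg[4]->0 | ready=[4, 7] | order so far=[0, 5, 2]
  pop 4: no out-edges | ready=[7] | order so far=[0, 5, 2, 4]
  pop 7: indeg[1]->0; indeg[6]->0 | ready=[1, 6] | order so far=[0, 5, 2, 4, 7]
  pop 1: no out-edges | ready=[6] | order so far=[0, 5, 2, 4, 7, 1]
  pop 6: indeg[3]->0 | ready=[3] | order so far=[0, 5, 2, 4, 7, 1, 6]
  pop 3: no out-edges | ready=[] | order so far=[0, 5, 2, 4, 7, 1, 6, 3]
New canonical toposort: [0, 5, 2, 4, 7, 1, 6, 3]
Compare positions:
  Node 0: index 0 -> 0 (same)
  Node 1: index 5 -> 5 (same)
  Node 2: index 2 -> 2 (same)
  Node 3: index 7 -> 7 (same)
  Node 4: index 3 -> 3 (same)
  Node 5: index 1 -> 1 (same)
  Node 6: index 6 -> 6 (same)
  Node 7: index 4 -> 4 (same)
Nodes that changed position: none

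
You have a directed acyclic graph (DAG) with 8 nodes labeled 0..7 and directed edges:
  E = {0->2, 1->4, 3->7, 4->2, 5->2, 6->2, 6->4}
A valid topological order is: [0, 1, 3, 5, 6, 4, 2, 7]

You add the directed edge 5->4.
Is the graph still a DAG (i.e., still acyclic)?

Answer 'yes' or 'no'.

Given toposort: [0, 1, 3, 5, 6, 4, 2, 7]
Position of 5: index 3; position of 4: index 5
New edge 5->4: forward
Forward edge: respects the existing order. Still a DAG, same toposort still valid.
Still a DAG? yes

Answer: yes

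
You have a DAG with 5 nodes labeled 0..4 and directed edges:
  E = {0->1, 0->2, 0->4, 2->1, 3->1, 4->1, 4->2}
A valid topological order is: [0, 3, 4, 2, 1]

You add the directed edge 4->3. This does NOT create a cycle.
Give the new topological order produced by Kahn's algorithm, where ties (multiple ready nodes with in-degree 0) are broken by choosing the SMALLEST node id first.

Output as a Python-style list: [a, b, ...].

Answer: [0, 4, 2, 3, 1]

Derivation:
Old toposort: [0, 3, 4, 2, 1]
Added edge: 4->3
Position of 4 (2) > position of 3 (1). Must reorder: 4 must now come before 3.
Run Kahn's algorithm (break ties by smallest node id):
  initial in-degrees: [0, 4, 2, 1, 1]
  ready (indeg=0): [0]
  pop 0: indeg[1]->3; indeg[2]->1; indeg[4]->0 | ready=[4] | order so far=[0]
  pop 4: indeg[1]->2; indeg[2]->0; indeg[3]->0 | ready=[2, 3] | order so far=[0, 4]
  pop 2: indeg[1]->1 | ready=[3] | order so far=[0, 4, 2]
  pop 3: indeg[1]->0 | ready=[1] | order so far=[0, 4, 2, 3]
  pop 1: no out-edges | ready=[] | order so far=[0, 4, 2, 3, 1]
  Result: [0, 4, 2, 3, 1]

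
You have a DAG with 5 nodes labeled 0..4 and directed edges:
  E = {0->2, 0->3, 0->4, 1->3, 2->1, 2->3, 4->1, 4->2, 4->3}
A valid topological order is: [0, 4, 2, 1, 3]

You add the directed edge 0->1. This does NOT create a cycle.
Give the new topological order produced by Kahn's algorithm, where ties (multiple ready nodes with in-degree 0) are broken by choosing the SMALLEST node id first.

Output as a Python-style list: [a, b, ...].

Answer: [0, 4, 2, 1, 3]

Derivation:
Old toposort: [0, 4, 2, 1, 3]
Added edge: 0->1
Position of 0 (0) < position of 1 (3). Old order still valid.
Run Kahn's algorithm (break ties by smallest node id):
  initial in-degrees: [0, 3, 2, 4, 1]
  ready (indeg=0): [0]
  pop 0: indeg[1]->2; indeg[2]->1; indeg[3]->3; indeg[4]->0 | ready=[4] | order so far=[0]
  pop 4: indeg[1]->1; indeg[2]->0; indeg[3]->2 | ready=[2] | order so far=[0, 4]
  pop 2: indeg[1]->0; indeg[3]->1 | ready=[1] | order so far=[0, 4, 2]
  pop 1: indeg[3]->0 | ready=[3] | order so far=[0, 4, 2, 1]
  pop 3: no out-edges | ready=[] | order so far=[0, 4, 2, 1, 3]
  Result: [0, 4, 2, 1, 3]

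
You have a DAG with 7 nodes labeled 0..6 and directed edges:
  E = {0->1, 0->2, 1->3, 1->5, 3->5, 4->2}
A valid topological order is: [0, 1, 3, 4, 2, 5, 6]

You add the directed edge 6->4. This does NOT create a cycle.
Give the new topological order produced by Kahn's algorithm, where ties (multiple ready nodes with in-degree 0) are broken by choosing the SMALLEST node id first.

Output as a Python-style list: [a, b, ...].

Answer: [0, 1, 3, 5, 6, 4, 2]

Derivation:
Old toposort: [0, 1, 3, 4, 2, 5, 6]
Added edge: 6->4
Position of 6 (6) > position of 4 (3). Must reorder: 6 must now come before 4.
Run Kahn's algorithm (break ties by smallest node id):
  initial in-degrees: [0, 1, 2, 1, 1, 2, 0]
  ready (indeg=0): [0, 6]
  pop 0: indeg[1]->0; indeg[2]->1 | ready=[1, 6] | order so far=[0]
  pop 1: indeg[3]->0; indeg[5]->1 | ready=[3, 6] | order so far=[0, 1]
  pop 3: indeg[5]->0 | ready=[5, 6] | order so far=[0, 1, 3]
  pop 5: no out-edges | ready=[6] | order so far=[0, 1, 3, 5]
  pop 6: indeg[4]->0 | ready=[4] | order so far=[0, 1, 3, 5, 6]
  pop 4: indeg[2]->0 | ready=[2] | order so far=[0, 1, 3, 5, 6, 4]
  pop 2: no out-edges | ready=[] | order so far=[0, 1, 3, 5, 6, 4, 2]
  Result: [0, 1, 3, 5, 6, 4, 2]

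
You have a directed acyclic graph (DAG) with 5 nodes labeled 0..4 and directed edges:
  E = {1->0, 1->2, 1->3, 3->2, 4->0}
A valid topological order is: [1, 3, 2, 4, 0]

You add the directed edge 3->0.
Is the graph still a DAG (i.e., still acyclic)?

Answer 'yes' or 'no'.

Given toposort: [1, 3, 2, 4, 0]
Position of 3: index 1; position of 0: index 4
New edge 3->0: forward
Forward edge: respects the existing order. Still a DAG, same toposort still valid.
Still a DAG? yes

Answer: yes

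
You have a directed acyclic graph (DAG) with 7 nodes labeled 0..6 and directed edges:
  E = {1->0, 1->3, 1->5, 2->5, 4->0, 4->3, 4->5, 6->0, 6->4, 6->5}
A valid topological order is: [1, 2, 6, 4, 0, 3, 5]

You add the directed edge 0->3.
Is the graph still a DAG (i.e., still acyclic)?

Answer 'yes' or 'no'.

Given toposort: [1, 2, 6, 4, 0, 3, 5]
Position of 0: index 4; position of 3: index 5
New edge 0->3: forward
Forward edge: respects the existing order. Still a DAG, same toposort still valid.
Still a DAG? yes

Answer: yes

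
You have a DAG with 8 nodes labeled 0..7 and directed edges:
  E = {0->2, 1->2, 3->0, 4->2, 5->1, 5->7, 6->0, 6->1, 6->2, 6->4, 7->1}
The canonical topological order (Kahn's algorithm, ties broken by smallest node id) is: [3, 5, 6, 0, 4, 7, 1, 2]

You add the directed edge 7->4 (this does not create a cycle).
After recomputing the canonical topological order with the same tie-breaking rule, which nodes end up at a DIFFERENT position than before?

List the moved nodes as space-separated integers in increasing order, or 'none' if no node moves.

Old toposort: [3, 5, 6, 0, 4, 7, 1, 2]
Added edge 7->4
Recompute Kahn (smallest-id tiebreak):
  initial in-degrees: [2, 3, 4, 0, 2, 0, 0, 1]
  ready (indeg=0): [3, 5, 6]
  pop 3: indeg[0]->1 | ready=[5, 6] | order so far=[3]
  pop 5: indeg[1]->2; indeg[7]->0 | ready=[6, 7] | order so far=[3, 5]
  pop 6: indeg[0]->0; indeg[1]->1; indeg[2]->3; indeg[4]->1 | ready=[0, 7] | order so far=[3, 5, 6]
  pop 0: indeg[2]->2 | ready=[7] | order so far=[3, 5, 6, 0]
  pop 7: indeg[1]->0; indeg[4]->0 | ready=[1, 4] | order so far=[3, 5, 6, 0, 7]
  pop 1: indeg[2]->1 | ready=[4] | order so far=[3, 5, 6, 0, 7, 1]
  pop 4: indeg[2]->0 | ready=[2] | order so far=[3, 5, 6, 0, 7, 1, 4]
  pop 2: no out-edges | ready=[] | order so far=[3, 5, 6, 0, 7, 1, 4, 2]
New canonical toposort: [3, 5, 6, 0, 7, 1, 4, 2]
Compare positions:
  Node 0: index 3 -> 3 (same)
  Node 1: index 6 -> 5 (moved)
  Node 2: index 7 -> 7 (same)
  Node 3: index 0 -> 0 (same)
  Node 4: index 4 -> 6 (moved)
  Node 5: index 1 -> 1 (same)
  Node 6: index 2 -> 2 (same)
  Node 7: index 5 -> 4 (moved)
Nodes that changed position: 1 4 7

Answer: 1 4 7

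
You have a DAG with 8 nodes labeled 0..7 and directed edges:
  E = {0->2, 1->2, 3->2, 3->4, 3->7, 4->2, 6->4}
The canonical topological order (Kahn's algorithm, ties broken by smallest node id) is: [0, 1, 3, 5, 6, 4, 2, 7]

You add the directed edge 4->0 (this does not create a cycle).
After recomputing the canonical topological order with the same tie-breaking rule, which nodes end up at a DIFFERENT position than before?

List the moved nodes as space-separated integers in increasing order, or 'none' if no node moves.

Answer: 0 1 3 4 5 6

Derivation:
Old toposort: [0, 1, 3, 5, 6, 4, 2, 7]
Added edge 4->0
Recompute Kahn (smallest-id tiebreak):
  initial in-degrees: [1, 0, 4, 0, 2, 0, 0, 1]
  ready (indeg=0): [1, 3, 5, 6]
  pop 1: indeg[2]->3 | ready=[3, 5, 6] | order so far=[1]
  pop 3: indeg[2]->2; indeg[4]->1; indeg[7]->0 | ready=[5, 6, 7] | order so far=[1, 3]
  pop 5: no out-edges | ready=[6, 7] | order so far=[1, 3, 5]
  pop 6: indeg[4]->0 | ready=[4, 7] | order so far=[1, 3, 5, 6]
  pop 4: indeg[0]->0; indeg[2]->1 | ready=[0, 7] | order so far=[1, 3, 5, 6, 4]
  pop 0: indeg[2]->0 | ready=[2, 7] | order so far=[1, 3, 5, 6, 4, 0]
  pop 2: no out-edges | ready=[7] | order so far=[1, 3, 5, 6, 4, 0, 2]
  pop 7: no out-edges | ready=[] | order so far=[1, 3, 5, 6, 4, 0, 2, 7]
New canonical toposort: [1, 3, 5, 6, 4, 0, 2, 7]
Compare positions:
  Node 0: index 0 -> 5 (moved)
  Node 1: index 1 -> 0 (moved)
  Node 2: index 6 -> 6 (same)
  Node 3: index 2 -> 1 (moved)
  Node 4: index 5 -> 4 (moved)
  Node 5: index 3 -> 2 (moved)
  Node 6: index 4 -> 3 (moved)
  Node 7: index 7 -> 7 (same)
Nodes that changed position: 0 1 3 4 5 6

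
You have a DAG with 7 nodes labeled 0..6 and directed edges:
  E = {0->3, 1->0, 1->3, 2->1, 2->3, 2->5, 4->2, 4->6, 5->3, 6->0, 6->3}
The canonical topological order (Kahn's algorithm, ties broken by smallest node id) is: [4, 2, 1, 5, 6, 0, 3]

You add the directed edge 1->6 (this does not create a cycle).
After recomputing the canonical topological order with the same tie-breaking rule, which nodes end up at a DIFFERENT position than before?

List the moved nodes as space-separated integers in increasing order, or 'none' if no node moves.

Old toposort: [4, 2, 1, 5, 6, 0, 3]
Added edge 1->6
Recompute Kahn (smallest-id tiebreak):
  initial in-degrees: [2, 1, 1, 5, 0, 1, 2]
  ready (indeg=0): [4]
  pop 4: indeg[2]->0; indeg[6]->1 | ready=[2] | order so far=[4]
  pop 2: indeg[1]->0; indeg[3]->4; indeg[5]->0 | ready=[1, 5] | order so far=[4, 2]
  pop 1: indeg[0]->1; indeg[3]->3; indeg[6]->0 | ready=[5, 6] | order so far=[4, 2, 1]
  pop 5: indeg[3]->2 | ready=[6] | order so far=[4, 2, 1, 5]
  pop 6: indeg[0]->0; indeg[3]->1 | ready=[0] | order so far=[4, 2, 1, 5, 6]
  pop 0: indeg[3]->0 | ready=[3] | order so far=[4, 2, 1, 5, 6, 0]
  pop 3: no out-edges | ready=[] | order so far=[4, 2, 1, 5, 6, 0, 3]
New canonical toposort: [4, 2, 1, 5, 6, 0, 3]
Compare positions:
  Node 0: index 5 -> 5 (same)
  Node 1: index 2 -> 2 (same)
  Node 2: index 1 -> 1 (same)
  Node 3: index 6 -> 6 (same)
  Node 4: index 0 -> 0 (same)
  Node 5: index 3 -> 3 (same)
  Node 6: index 4 -> 4 (same)
Nodes that changed position: none

Answer: none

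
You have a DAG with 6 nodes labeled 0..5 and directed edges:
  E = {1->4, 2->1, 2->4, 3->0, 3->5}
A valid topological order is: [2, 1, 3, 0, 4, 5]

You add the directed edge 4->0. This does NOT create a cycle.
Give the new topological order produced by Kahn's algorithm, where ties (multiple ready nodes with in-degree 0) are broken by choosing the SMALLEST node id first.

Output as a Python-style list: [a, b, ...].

Old toposort: [2, 1, 3, 0, 4, 5]
Added edge: 4->0
Position of 4 (4) > position of 0 (3). Must reorder: 4 must now come before 0.
Run Kahn's algorithm (break ties by smallest node id):
  initial in-degrees: [2, 1, 0, 0, 2, 1]
  ready (indeg=0): [2, 3]
  pop 2: indeg[1]->0; indeg[4]->1 | ready=[1, 3] | order so far=[2]
  pop 1: indeg[4]->0 | ready=[3, 4] | order so far=[2, 1]
  pop 3: indeg[0]->1; indeg[5]->0 | ready=[4, 5] | order so far=[2, 1, 3]
  pop 4: indeg[0]->0 | ready=[0, 5] | order so far=[2, 1, 3, 4]
  pop 0: no out-edges | ready=[5] | order so far=[2, 1, 3, 4, 0]
  pop 5: no out-edges | ready=[] | order so far=[2, 1, 3, 4, 0, 5]
  Result: [2, 1, 3, 4, 0, 5]

Answer: [2, 1, 3, 4, 0, 5]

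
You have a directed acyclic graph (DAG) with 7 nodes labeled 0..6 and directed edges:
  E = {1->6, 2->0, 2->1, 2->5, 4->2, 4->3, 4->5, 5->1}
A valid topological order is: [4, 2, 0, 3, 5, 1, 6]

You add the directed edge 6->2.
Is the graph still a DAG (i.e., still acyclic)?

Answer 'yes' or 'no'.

Given toposort: [4, 2, 0, 3, 5, 1, 6]
Position of 6: index 6; position of 2: index 1
New edge 6->2: backward (u after v in old order)
Backward edge: old toposort is now invalid. Check if this creates a cycle.
Does 2 already reach 6? Reachable from 2: [0, 1, 2, 5, 6]. YES -> cycle!
Still a DAG? no

Answer: no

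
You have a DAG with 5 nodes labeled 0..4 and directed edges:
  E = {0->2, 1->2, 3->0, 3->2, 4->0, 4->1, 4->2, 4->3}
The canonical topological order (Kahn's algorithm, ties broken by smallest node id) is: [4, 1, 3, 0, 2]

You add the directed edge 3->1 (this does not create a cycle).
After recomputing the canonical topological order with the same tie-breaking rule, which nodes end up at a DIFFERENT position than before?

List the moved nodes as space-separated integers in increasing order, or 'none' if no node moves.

Answer: 0 1 3

Derivation:
Old toposort: [4, 1, 3, 0, 2]
Added edge 3->1
Recompute Kahn (smallest-id tiebreak):
  initial in-degrees: [2, 2, 4, 1, 0]
  ready (indeg=0): [4]
  pop 4: indeg[0]->1; indeg[1]->1; indeg[2]->3; indeg[3]->0 | ready=[3] | order so far=[4]
  pop 3: indeg[0]->0; indeg[1]->0; indeg[2]->2 | ready=[0, 1] | order so far=[4, 3]
  pop 0: indeg[2]->1 | ready=[1] | order so far=[4, 3, 0]
  pop 1: indeg[2]->0 | ready=[2] | order so far=[4, 3, 0, 1]
  pop 2: no out-edges | ready=[] | order so far=[4, 3, 0, 1, 2]
New canonical toposort: [4, 3, 0, 1, 2]
Compare positions:
  Node 0: index 3 -> 2 (moved)
  Node 1: index 1 -> 3 (moved)
  Node 2: index 4 -> 4 (same)
  Node 3: index 2 -> 1 (moved)
  Node 4: index 0 -> 0 (same)
Nodes that changed position: 0 1 3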